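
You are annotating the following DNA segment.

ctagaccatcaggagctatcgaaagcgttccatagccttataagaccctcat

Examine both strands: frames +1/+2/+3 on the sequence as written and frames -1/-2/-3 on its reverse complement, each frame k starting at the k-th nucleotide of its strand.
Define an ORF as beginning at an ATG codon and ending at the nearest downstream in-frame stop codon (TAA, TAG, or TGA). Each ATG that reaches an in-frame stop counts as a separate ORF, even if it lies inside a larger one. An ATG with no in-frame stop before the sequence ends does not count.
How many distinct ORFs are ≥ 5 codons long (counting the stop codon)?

2

Reverse complement (5'→3'): ATGAGGGTCTTATAAGGCTATGGAACGCTTTCGATAGCTCCTGATGGTCTAG
Frame +1: CTA GAC CAT CAG GAG CTA TCG AAA GCG TTC CAT AGC CTT ATA AGA CCC TCA — no ATG→stop ORF.
Frame +2: TAG ACC ATC AGG AGC TAT CGA AAG CGT TCC ATA GCC TTA TAA GAC CCT CAT — no ATG→stop ORF.
Frame +3: AGA CCA TCA GGA GCT ATC GAA AGC GTT CCA TAG CCT TAT AAG ACC CTC — no ATG→stop ORF.
Frame -1: ATG AGG GTC TTA TAA GGC TAT GGA ACG CTT TCG ATA GCT CCT GAT GGT CTA — ATG at 1, stop TAA at 13 → 15 nt.
Frame -2: TGA GGG TCT TAT AAG GCT ATG GAA CGC TTT CGA TAG CTC CTG ATG GTC TAG — ATG at 20, stop TAG at 35 → 18 nt; ATG at 44, stop TAG at 50 → 9 nt.
Frame -3: GAG GGT CTT ATA AGG CTA TGG AAC GCT TTC GAT AGC TCC TGA TGG TCT — no ATG→stop ORF.
ORFs ≥ 5 codons: frame -1 1–15 (5 codons), frame -2 20–37 (6 codons). Count = 2.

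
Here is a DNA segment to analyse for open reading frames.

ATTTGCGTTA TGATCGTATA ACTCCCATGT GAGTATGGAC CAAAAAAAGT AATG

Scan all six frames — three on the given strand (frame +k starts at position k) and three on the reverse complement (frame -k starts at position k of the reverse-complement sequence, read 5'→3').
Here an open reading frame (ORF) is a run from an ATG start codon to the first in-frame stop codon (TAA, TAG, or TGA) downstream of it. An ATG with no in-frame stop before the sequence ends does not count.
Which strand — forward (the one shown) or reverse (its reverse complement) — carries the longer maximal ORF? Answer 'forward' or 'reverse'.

reverse

Reverse complement (5'→3'): CATTACTTTTTTTGGTCCATACTCACATGGGAGTTATACGATCATAACGCAAAT
Frame +1: ATT TGC GTT ATG ATC GTA TAA CTC CCA TGT GAG TAT GGA CCA AAA AAA GTA ATG — ATG at 10, stop TAA at 19 → 12 nt.
Frame +2: TTT GCG TTA TGA TCG TAT AAC TCC CAT GTG AGT ATG GAC CAA AAA AAG TAA — ATG at 35, stop TAA at 50 → 18 nt.
Frame +3: TTG CGT TAT GAT CGT ATA ACT CCC ATG TGA GTA TGG ACC AAA AAA AGT AAT — ATG at 27, stop TGA at 30 → 6 nt.
Frame -1: CAT TAC TTT TTT TGG TCC ATA CTC ACA TGG GAG TTA TAC GAT CAT AAC GCA AAT — no ATG→stop ORF.
Frame -2: ATT ACT TTT TTT GGT CCA TAC TCA CAT GGG AGT TAT ACG ATC ATA ACG CAA — no ATG→stop ORF.
Frame -3: TTA CTT TTT TTG GTC CAT ACT CAC ATG GGA GTT ATA CGA TCA TAA CGC AAA — ATG at 27, stop TAA at 45 → 21 nt.
Forward-strand max 18 nt; reverse-strand max 21 nt. The reverse strand has the longer ORF.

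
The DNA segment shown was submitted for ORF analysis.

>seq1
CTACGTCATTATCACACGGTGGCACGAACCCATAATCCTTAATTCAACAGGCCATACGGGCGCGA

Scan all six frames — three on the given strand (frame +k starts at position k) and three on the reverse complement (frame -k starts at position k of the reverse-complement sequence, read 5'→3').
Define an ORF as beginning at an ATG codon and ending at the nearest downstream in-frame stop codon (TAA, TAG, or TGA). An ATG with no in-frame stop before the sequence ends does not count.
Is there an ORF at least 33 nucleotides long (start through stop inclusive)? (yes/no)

Reverse complement (5'→3'): TCGCGCCCGTATGGCCTGTTGAATTAAGGATTATGGGTTCGTGCCACCGTGTGATAATGACGTAG
Frame +1: CTA CGT CAT TAT CAC ACG GTG GCA CGA ACC CAT AAT CCT TAA TTC AAC AGG CCA TAC GGG CGC — no ATG→stop ORF.
Frame +2: TAC GTC ATT ATC ACA CGG TGG CAC GAA CCC ATA ATC CTT AAT TCA ACA GGC CAT ACG GGC GCG — no ATG→stop ORF.
Frame +3: ACG TCA TTA TCA CAC GGT GGC ACG AAC CCA TAA TCC TTA ATT CAA CAG GCC ATA CGG GCG CGA — no ATG→stop ORF.
Frame -1: TCG CGC CCG TAT GGC CTG TTG AAT TAA GGA TTA TGG GTT CGT GCC ACC GTG TGA TAA TGA CGT — no ATG→stop ORF.
Frame -2: CGC GCC CGT ATG GCC TGT TGA ATT AAG GAT TAT GGG TTC GTG CCA CCG TGT GAT AAT GAC GTA — ATG at 11, stop TGA at 20 → 12 nt.
Frame -3: GCG CCC GTA TGG CCT GTT GAA TTA AGG ATT ATG GGT TCG TGC CAC CGT GTG ATA ATG ACG TAG — ATG at 33, stop TAG at 63 → 33 nt; ATG at 57, stop TAG at 63 → 9 nt.
Frame -3 has an ORF of 33 nucleotides (positions 33–65) ≥ 33, so yes.

yes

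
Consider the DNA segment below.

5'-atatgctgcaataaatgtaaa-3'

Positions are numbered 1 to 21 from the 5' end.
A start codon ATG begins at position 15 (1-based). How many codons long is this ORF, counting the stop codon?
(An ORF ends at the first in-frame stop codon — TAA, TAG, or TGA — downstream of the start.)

2

Codons from position 15: ATG (15–17), TAA (18–20).
TAA is the first in-frame stop; that's 2 codons including the stop.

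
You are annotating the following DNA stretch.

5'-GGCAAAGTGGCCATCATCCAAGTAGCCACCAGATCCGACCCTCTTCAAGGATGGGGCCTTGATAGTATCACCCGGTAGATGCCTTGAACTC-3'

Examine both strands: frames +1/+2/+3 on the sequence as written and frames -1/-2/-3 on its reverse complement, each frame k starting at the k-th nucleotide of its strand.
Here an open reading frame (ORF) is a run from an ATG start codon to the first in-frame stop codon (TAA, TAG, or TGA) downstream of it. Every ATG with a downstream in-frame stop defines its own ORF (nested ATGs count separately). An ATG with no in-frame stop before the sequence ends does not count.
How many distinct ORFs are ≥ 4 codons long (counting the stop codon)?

Reverse complement (5'→3'): GAGTTCAAGGCATCTACCGGGTGATACTATCAAGGCCCCATCCTTGAAGAGGGTCGGATCTGGTGGCTACTTGGATGATGGCCACTTTGCC
Frame +1: GGC AAA GTG GCC ATC ATC CAA GTA GCC ACC AGA TCC GAC CCT CTT CAA GGA TGG GGC CTT GAT AGT ATC ACC CGG TAG ATG CCT TGA ACT — ATG at 79, stop TGA at 85 → 9 nt.
Frame +2: GCA AAG TGG CCA TCA TCC AAG TAG CCA CCA GAT CCG ACC CTC TTC AAG GAT GGG GCC TTG ATA GTA TCA CCC GGT AGA TGC CTT GAA CTC — no ATG→stop ORF.
Frame +3: CAA AGT GGC CAT CAT CCA AGT AGC CAC CAG ATC CGA CCC TCT TCA AGG ATG GGG CCT TGA TAG TAT CAC CCG GTA GAT GCC TTG AAC — ATG at 51, stop TGA at 60 → 12 nt.
Frame -1: GAG TTC AAG GCA TCT ACC GGG TGA TAC TAT CAA GGC CCC ATC CTT GAA GAG GGT CGG ATC TGG TGG CTA CTT GGA TGA TGG CCA CTT TGC — no ATG→stop ORF.
Frame -2: AGT TCA AGG CAT CTA CCG GGT GAT ACT ATC AAG GCC CCA TCC TTG AAG AGG GTC GGA TCT GGT GGC TAC TTG GAT GAT GGC CAC TTT GCC — no ATG→stop ORF.
Frame -3: GTT CAA GGC ATC TAC CGG GTG ATA CTA TCA AGG CCC CAT CCT TGA AGA GGG TCG GAT CTG GTG GCT ACT TGG ATG ATG GCC ACT TTG — no ATG→stop ORF.
ORFs ≥ 4 codons: frame +3 51–62 (4 codons). Count = 1.

1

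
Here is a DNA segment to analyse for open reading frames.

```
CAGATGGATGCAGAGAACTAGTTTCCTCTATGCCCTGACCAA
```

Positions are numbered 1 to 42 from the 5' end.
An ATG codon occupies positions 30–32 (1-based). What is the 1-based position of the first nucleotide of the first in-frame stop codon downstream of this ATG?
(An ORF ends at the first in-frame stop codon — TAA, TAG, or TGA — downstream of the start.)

36

Codons from position 30: ATG (30–32), CCC (33–35), TGA (36–38).
TGA is a stop codon; it begins at position 36.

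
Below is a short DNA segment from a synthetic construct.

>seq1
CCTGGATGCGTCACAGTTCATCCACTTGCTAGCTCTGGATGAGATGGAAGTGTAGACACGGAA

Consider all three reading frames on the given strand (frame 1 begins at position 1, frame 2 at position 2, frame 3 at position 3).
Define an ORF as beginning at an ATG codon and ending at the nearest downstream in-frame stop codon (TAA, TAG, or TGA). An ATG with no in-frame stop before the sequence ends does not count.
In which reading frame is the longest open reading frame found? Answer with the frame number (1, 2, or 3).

Frame 1: CCT GGA TGC GTC ACA GTT CAT CCA CTT GCT AGC TCT GGA TGA GAT GGA AGT GTA GAC ACG GAA — no ATG→stop ORF.
Frame 2: CTG GAT GCG TCA CAG TTC ATC CAC TTG CTA GCT CTG GAT GAG ATG GAA GTG TAG ACA CGG — ATG at 44, stop TAG at 53 → 12 nt.
Frame 3: TGG ATG CGT CAC AGT TCA TCC ACT TGC TAG CTC TGG ATG AGA TGG AAG TGT AGA CAC GGA — ATG at 6, stop TAG at 30 → 27 nt.
Longest ORF is 27 nt in frame 3 (positions 6–32).

3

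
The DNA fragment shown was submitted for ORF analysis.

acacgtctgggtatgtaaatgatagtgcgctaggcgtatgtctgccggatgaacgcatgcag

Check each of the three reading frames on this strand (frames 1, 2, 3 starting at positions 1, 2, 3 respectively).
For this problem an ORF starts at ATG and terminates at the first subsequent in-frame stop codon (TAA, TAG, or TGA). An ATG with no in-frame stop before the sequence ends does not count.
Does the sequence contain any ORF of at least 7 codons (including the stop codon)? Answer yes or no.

Frame 1: ACA CGT CTG GGT ATG TAA ATG ATA GTG CGC TAG GCG TAT GTC TGC CGG ATG AAC GCA TGC — ATG at 13, stop TAA at 16 → 6 nt; ATG at 19, stop TAG at 31 → 15 nt.
Frame 2: CAC GTC TGG GTA TGT AAA TGA TAG TGC GCT AGG CGT ATG TCT GCC GGA TGA ACG CAT GCA — ATG at 38, stop TGA at 50 → 15 nt.
Frame 3: ACG TCT GGG TAT GTA AAT GAT AGT GCG CTA GGC GTA TGT CTG CCG GAT GAA CGC ATG CAG — no ATG→stop ORF.
Largest ORF found is 5 codons < 7, so no.

no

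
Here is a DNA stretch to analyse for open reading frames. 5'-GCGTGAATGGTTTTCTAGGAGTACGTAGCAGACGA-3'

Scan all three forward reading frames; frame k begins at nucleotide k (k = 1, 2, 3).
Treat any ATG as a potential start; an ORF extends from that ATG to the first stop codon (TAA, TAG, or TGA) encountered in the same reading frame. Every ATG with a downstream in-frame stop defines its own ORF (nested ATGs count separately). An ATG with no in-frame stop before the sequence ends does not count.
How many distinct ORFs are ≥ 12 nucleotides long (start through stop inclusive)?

1

Frame 1: GCG TGA ATG GTT TTC TAG GAG TAC GTA GCA GAC — ATG at 7, stop TAG at 16 → 12 nt.
Frame 2: CGT GAA TGG TTT TCT AGG AGT ACG TAG CAG ACG — no ATG→stop ORF.
Frame 3: GTG AAT GGT TTT CTA GGA GTA CGT AGC AGA CGA — no ATG→stop ORF.
ORFs ≥ 12 nucleotides: frame 1 7–18 (12 nucleotides). Count = 1.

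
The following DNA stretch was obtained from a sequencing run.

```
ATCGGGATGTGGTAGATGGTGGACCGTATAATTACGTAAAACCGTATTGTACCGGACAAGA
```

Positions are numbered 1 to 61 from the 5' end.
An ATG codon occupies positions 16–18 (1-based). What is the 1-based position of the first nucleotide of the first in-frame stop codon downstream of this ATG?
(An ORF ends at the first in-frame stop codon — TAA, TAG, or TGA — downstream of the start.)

37

Codons from position 16: ATG (16–18), GTG (19–21), GAC (22–24), CGT (25–27), ATA (28–30), ATT (31–33), ACG (34–36), TAA (37–39).
TAA is a stop codon; it begins at position 37.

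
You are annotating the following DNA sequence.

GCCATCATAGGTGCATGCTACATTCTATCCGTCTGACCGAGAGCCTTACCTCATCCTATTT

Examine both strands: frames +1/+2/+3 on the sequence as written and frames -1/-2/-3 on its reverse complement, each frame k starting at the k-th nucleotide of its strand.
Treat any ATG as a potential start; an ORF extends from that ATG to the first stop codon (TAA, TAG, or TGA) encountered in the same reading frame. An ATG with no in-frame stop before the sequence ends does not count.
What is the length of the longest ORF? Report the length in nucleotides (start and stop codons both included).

Reverse complement (5'→3'): AAATAGGATGAGGTAAGGCTCTCGGTCAGACGGATAGAATGTAGCATGCACCTATGATGGC
Frame +1: GCC ATC ATA GGT GCA TGC TAC ATT CTA TCC GTC TGA CCG AGA GCC TTA CCT CAT CCT ATT — no ATG→stop ORF.
Frame +2: CCA TCA TAG GTG CAT GCT ACA TTC TAT CCG TCT GAC CGA GAG CCT TAC CTC ATC CTA TTT — no ATG→stop ORF.
Frame +3: CAT CAT AGG TGC ATG CTA CAT TCT ATC CGT CTG ACC GAG AGC CTT ACC TCA TCC TAT — no ATG→stop ORF.
Frame -1: AAA TAG GAT GAG GTA AGG CTC TCG GTC AGA CGG ATA GAA TGT AGC ATG CAC CTA TGA TGG — ATG at 46, stop TGA at 55 → 12 nt.
Frame -2: AAT AGG ATG AGG TAA GGC TCT CGG TCA GAC GGA TAG AAT GTA GCA TGC ACC TAT GAT GGC — ATG at 8, stop TAA at 14 → 9 nt.
Frame -3: ATA GGA TGA GGT AAG GCT CTC GGT CAG ACG GAT AGA ATG TAG CAT GCA CCT ATG ATG — ATG at 39, stop TAG at 42 → 6 nt.
Longest: frame -1, positions 46–57, 12 nt = 4 codons = 3 aa. → 12 nucleotides.

12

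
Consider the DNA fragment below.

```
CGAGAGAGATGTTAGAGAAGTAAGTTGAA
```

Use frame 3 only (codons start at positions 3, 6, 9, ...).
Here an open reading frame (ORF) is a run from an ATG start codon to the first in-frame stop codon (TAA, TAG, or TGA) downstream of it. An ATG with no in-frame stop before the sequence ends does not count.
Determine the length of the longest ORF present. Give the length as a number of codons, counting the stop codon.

5

Frame 3: AGA GAG ATG TTA GAG AAG TAA GTT GAA — ATG at 9, stop TAA at 21 → 15 nt.
Longest: frame 3, positions 9–23, 15 nt = 5 codons = 4 aa. → 5 codons.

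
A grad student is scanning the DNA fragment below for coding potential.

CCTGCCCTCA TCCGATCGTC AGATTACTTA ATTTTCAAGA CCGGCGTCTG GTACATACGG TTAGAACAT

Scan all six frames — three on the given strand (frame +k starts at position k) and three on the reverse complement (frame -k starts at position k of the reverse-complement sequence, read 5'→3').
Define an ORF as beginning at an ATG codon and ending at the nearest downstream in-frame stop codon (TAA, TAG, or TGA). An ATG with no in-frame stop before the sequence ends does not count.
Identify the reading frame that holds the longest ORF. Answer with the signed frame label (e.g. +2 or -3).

Reverse complement (5'→3'): ATGTTCTAACCGTATGTACCAGACGCCGGTCTTGAAAATTAAGTAATCTGACGATCGGATGAGGGCAGG
Frame +1: CCT GCC CTC ATC CGA TCG TCA GAT TAC TTA ATT TTC AAG ACC GGC GTC TGG TAC ATA CGG TTA GAA CAT — no ATG→stop ORF.
Frame +2: CTG CCC TCA TCC GAT CGT CAG ATT ACT TAA TTT TCA AGA CCG GCG TCT GGT ACA TAC GGT TAG AAC — no ATG→stop ORF.
Frame +3: TGC CCT CAT CCG ATC GTC AGA TTA CTT AAT TTT CAA GAC CGG CGT CTG GTA CAT ACG GTT AGA ACA — no ATG→stop ORF.
Frame -1: ATG TTC TAA CCG TAT GTA CCA GAC GCC GGT CTT GAA AAT TAA GTA ATC TGA CGA TCG GAT GAG GGC AGG — ATG at 1, stop TAA at 7 → 9 nt.
Frame -2: TGT TCT AAC CGT ATG TAC CAG ACG CCG GTC TTG AAA ATT AAG TAA TCT GAC GAT CGG ATG AGG GCA — ATG at 14, stop TAA at 44 → 33 nt.
Frame -3: GTT CTA ACC GTA TGT ACC AGA CGC CGG TCT TGA AAA TTA AGT AAT CTG ACG ATC GGA TGA GGG CAG — no ATG→stop ORF.
Longest ORF is 33 nt in frame -2 (positions 14–46).

-2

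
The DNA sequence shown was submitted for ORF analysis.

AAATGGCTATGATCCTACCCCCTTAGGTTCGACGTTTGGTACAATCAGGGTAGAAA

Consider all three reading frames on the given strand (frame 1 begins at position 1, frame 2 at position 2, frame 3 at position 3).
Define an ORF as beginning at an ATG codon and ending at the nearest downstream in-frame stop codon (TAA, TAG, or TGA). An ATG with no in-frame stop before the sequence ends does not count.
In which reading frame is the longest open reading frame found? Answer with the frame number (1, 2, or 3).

3

Frame 1: AAA TGG CTA TGA TCC TAC CCC CTT AGG TTC GAC GTT TGG TAC AAT CAG GGT AGA — no ATG→stop ORF.
Frame 2: AAT GGC TAT GAT CCT ACC CCC TTA GGT TCG ACG TTT GGT ACA ATC AGG GTA GAA — no ATG→stop ORF.
Frame 3: ATG GCT ATG ATC CTA CCC CCT TAG GTT CGA CGT TTG GTA CAA TCA GGG TAG AAA — ATG at 3, stop TAG at 24 → 24 nt; ATG at 9, stop TAG at 24 → 18 nt.
Longest ORF is 24 nt in frame 3 (positions 3–26).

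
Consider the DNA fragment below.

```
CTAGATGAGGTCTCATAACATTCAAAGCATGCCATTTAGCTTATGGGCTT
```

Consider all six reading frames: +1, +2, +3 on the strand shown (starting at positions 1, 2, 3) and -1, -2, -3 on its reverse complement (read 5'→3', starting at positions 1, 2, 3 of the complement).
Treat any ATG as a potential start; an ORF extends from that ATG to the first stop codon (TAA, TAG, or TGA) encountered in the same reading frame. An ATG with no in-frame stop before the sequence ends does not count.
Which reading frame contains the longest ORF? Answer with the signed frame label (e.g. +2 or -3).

Reverse complement (5'→3'): AAGCCCATAAGCTAAATGGCATGCTTTGAATGTTATGAGACCTCATCTAG
Frame +1: CTA GAT GAG GTC TCA TAA CAT TCA AAG CAT GCC ATT TAG CTT ATG GGC — no ATG→stop ORF.
Frame +2: TAG ATG AGG TCT CAT AAC ATT CAA AGC ATG CCA TTT AGC TTA TGG GCT — no ATG→stop ORF.
Frame +3: AGA TGA GGT CTC ATA ACA TTC AAA GCA TGC CAT TTA GCT TAT GGG CTT — no ATG→stop ORF.
Frame -1: AAG CCC ATA AGC TAA ATG GCA TGC TTT GAA TGT TAT GAG ACC TCA TCT — no ATG→stop ORF.
Frame -2: AGC CCA TAA GCT AAA TGG CAT GCT TTG AAT GTT ATG AGA CCT CAT CTA — no ATG→stop ORF.
Frame -3: GCC CAT AAG CTA AAT GGC ATG CTT TGA ATG TTA TGA GAC CTC ATC TAG — ATG at 21, stop TGA at 27 → 9 nt; ATG at 30, stop TGA at 36 → 9 nt.
Longest ORF is 9 nt in frame -3 (positions 21–29).

-3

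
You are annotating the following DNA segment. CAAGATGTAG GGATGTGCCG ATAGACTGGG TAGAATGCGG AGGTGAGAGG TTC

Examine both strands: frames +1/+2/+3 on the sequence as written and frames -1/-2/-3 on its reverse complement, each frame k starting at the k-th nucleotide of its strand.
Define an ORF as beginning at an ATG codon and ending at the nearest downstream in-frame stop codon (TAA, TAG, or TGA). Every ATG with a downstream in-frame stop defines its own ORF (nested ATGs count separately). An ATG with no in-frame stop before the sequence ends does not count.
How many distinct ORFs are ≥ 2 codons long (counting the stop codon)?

Reverse complement (5'→3'): GAACCTCTCACCTCCGCATTCTACCCAGTCTATCGGCACATCCCTACATCTTG
Frame +1: CAA GAT GTA GGG ATG TGC CGA TAG ACT GGG TAG AAT GCG GAG GTG AGA GGT — ATG at 13, stop TAG at 22 → 12 nt.
Frame +2: AAG ATG TAG GGA TGT GCC GAT AGA CTG GGT AGA ATG CGG AGG TGA GAG GTT — ATG at 5, stop TAG at 8 → 6 nt; ATG at 35, stop TGA at 44 → 12 nt.
Frame +3: AGA TGT AGG GAT GTG CCG ATA GAC TGG GTA GAA TGC GGA GGT GAG AGG TTC — no ATG→stop ORF.
Frame -1: GAA CCT CTC ACC TCC GCA TTC TAC CCA GTC TAT CGG CAC ATC CCT ACA TCT — no ATG→stop ORF.
Frame -2: AAC CTC TCA CCT CCG CAT TCT ACC CAG TCT ATC GGC ACA TCC CTA CAT CTT — no ATG→stop ORF.
Frame -3: ACC TCT CAC CTC CGC ATT CTA CCC AGT CTA TCG GCA CAT CCC TAC ATC TTG — no ATG→stop ORF.
ORFs ≥ 2 codons: frame +1 13–24 (4 codons), frame +2 5–10 (2 codons), frame +2 35–46 (4 codons). Count = 3.

3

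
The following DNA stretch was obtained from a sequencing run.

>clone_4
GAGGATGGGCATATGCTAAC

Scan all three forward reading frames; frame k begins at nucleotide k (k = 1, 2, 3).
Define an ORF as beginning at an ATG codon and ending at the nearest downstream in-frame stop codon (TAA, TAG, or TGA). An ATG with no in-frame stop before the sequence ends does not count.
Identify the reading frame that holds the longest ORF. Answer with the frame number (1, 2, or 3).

Frame 1: GAG GAT GGG CAT ATG CTA — no ATG→stop ORF.
Frame 2: AGG ATG GGC ATA TGC TAA — ATG at 5, stop TAA at 17 → 15 nt.
Frame 3: GGA TGG GCA TAT GCT AAC — no ATG→stop ORF.
Longest ORF is 15 nt in frame 2 (positions 5–19).

2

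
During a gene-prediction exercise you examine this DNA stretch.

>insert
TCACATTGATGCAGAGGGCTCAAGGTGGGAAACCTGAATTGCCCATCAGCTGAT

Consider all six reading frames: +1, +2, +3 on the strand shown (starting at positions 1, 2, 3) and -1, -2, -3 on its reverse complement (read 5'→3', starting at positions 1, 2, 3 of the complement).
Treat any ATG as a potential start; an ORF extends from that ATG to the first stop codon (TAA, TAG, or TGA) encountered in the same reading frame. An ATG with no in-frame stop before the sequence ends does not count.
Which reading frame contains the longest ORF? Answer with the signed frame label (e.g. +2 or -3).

+3

Reverse complement (5'→3'): ATCAGCTGATGGGCAATTCAGGTTTCCCACCTTGAGCCCTCTGCATCAATGTGA
Frame +1: TCA CAT TGA TGC AGA GGG CTC AAG GTG GGA AAC CTG AAT TGC CCA TCA GCT GAT — no ATG→stop ORF.
Frame +2: CAC ATT GAT GCA GAG GGC TCA AGG TGG GAA ACC TGA ATT GCC CAT CAG CTG — no ATG→stop ORF.
Frame +3: ACA TTG ATG CAG AGG GCT CAA GGT GGG AAA CCT GAA TTG CCC ATC AGC TGA — ATG at 9, stop TGA at 51 → 45 nt.
Frame -1: ATC AGC TGA TGG GCA ATT CAG GTT TCC CAC CTT GAG CCC TCT GCA TCA ATG TGA — ATG at 49, stop TGA at 52 → 6 nt.
Frame -2: TCA GCT GAT GGG CAA TTC AGG TTT CCC ACC TTG AGC CCT CTG CAT CAA TGT — no ATG→stop ORF.
Frame -3: CAG CTG ATG GGC AAT TCA GGT TTC CCA CCT TGA GCC CTC TGC ATC AAT GTG — ATG at 9, stop TGA at 33 → 27 nt.
Longest ORF is 45 nt in frame +3 (positions 9–53).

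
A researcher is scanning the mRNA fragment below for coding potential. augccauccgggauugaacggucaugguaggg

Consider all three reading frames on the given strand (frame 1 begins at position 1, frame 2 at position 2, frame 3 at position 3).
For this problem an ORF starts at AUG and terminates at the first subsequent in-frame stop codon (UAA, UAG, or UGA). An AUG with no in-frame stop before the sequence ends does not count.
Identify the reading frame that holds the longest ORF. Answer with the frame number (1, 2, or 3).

Frame 1: AUG CCA UCC GGG AUU GAA CGG UCA UGG UAG — AUG at 1, stop UAG at 28 → 30 nt.
Frame 2: UGC CAU CCG GGA UUG AAC GGU CAU GGU AGG — no AUG→stop ORF.
Frame 3: GCC AUC CGG GAU UGA ACG GUC AUG GUA GGG — no AUG→stop ORF.
Longest ORF is 30 nt in frame 1 (positions 1–30).

1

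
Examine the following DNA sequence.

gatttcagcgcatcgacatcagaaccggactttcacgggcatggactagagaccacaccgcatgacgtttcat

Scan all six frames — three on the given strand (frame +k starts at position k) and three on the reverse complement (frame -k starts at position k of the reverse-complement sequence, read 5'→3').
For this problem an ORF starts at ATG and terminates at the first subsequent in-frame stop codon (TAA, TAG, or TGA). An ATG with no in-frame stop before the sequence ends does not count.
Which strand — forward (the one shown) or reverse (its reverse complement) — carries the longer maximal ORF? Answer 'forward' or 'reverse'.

Reverse complement (5'→3'): ATGAAACGTCATGCGGTGTGGTCTCTAGTCCATGCCCGTGAAAGTCCGGTTCTGATGTCGATGCGCTGAAATC
Frame +1: GAT TTC AGC GCA TCG ACA TCA GAA CCG GAC TTT CAC GGG CAT GGA CTA GAG ACC ACA CCG CAT GAC GTT TCA — no ATG→stop ORF.
Frame +2: ATT TCA GCG CAT CGA CAT CAG AAC CGG ACT TTC ACG GGC ATG GAC TAG AGA CCA CAC CGC ATG ACG TTT CAT — ATG at 41, stop TAG at 47 → 9 nt.
Frame +3: TTT CAG CGC ATC GAC ATC AGA ACC GGA CTT TCA CGG GCA TGG ACT AGA GAC CAC ACC GCA TGA CGT TTC — no ATG→stop ORF.
Frame -1: ATG AAA CGT CAT GCG GTG TGG TCT CTA GTC CAT GCC CGT GAA AGT CCG GTT CTG ATG TCG ATG CGC TGA AAT — ATG at 1, stop TGA at 67 → 69 nt; ATG at 55, stop TGA at 67 → 15 nt; ATG at 61, stop TGA at 67 → 9 nt.
Frame -2: TGA AAC GTC ATG CGG TGT GGT CTC TAG TCC ATG CCC GTG AAA GTC CGG TTC TGA TGT CGA TGC GCT GAA ATC — ATG at 11, stop TAG at 26 → 18 nt; ATG at 32, stop TGA at 53 → 24 nt.
Frame -3: GAA ACG TCA TGC GGT GTG GTC TCT AGT CCA TGC CCG TGA AAG TCC GGT TCT GAT GTC GAT GCG CTG AAA — no ATG→stop ORF.
Forward-strand max 9 nt; reverse-strand max 69 nt. The reverse strand has the longer ORF.

reverse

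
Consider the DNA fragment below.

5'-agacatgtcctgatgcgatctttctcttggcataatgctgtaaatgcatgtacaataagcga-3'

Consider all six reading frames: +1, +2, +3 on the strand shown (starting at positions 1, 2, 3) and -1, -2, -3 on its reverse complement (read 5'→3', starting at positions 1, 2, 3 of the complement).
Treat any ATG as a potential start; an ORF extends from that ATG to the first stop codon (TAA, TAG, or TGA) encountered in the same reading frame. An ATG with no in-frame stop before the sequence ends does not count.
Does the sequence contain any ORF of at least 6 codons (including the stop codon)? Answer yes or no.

no

Reverse complement (5'→3'): TCGCTTATTGTACATGCATTTACAGCATTATGCCAAGAGAAAGATCGCATCAGGACATGTCT
Frame +1: AGA CAT GTC CTG ATG CGA TCT TTC TCT TGG CAT AAT GCT GTA AAT GCA TGT ACA ATA AGC — no ATG→stop ORF.
Frame +2: GAC ATG TCC TGA TGC GAT CTT TCT CTT GGC ATA ATG CTG TAA ATG CAT GTA CAA TAA GCG — ATG at 5, stop TGA at 11 → 9 nt; ATG at 35, stop TAA at 41 → 9 nt; ATG at 44, stop TAA at 56 → 15 nt.
Frame +3: ACA TGT CCT GAT GCG ATC TTT CTC TTG GCA TAA TGC TGT AAA TGC ATG TAC AAT AAG CGA — no ATG→stop ORF.
Frame -1: TCG CTT ATT GTA CAT GCA TTT ACA GCA TTA TGC CAA GAG AAA GAT CGC ATC AGG ACA TGT — no ATG→stop ORF.
Frame -2: CGC TTA TTG TAC ATG CAT TTA CAG CAT TAT GCC AAG AGA AAG ATC GCA TCA GGA CAT GTC — no ATG→stop ORF.
Frame -3: GCT TAT TGT ACA TGC ATT TAC AGC ATT ATG CCA AGA GAA AGA TCG CAT CAG GAC ATG TCT — no ATG→stop ORF.
Largest ORF found is 5 codons < 6, so no.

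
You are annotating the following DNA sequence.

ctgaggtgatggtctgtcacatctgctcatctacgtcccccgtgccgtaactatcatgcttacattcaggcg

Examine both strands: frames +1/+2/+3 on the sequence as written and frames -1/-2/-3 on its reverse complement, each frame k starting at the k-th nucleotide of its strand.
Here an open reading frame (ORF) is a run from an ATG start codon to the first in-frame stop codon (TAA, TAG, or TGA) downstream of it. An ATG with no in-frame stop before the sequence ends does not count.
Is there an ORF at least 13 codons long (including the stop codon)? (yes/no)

Reverse complement (5'→3'): CGCCTGAATGTAAGCATGATAGTTACGGCACGGGGGACGTAGATGAGCAGATGTGACAGACCATCACCTCAG
Frame +1: CTG AGG TGA TGG TCT GTC ACA TCT GCT CAT CTA CGT CCC CCG TGC CGT AAC TAT CAT GCT TAC ATT CAG GCG — no ATG→stop ORF.
Frame +2: TGA GGT GAT GGT CTG TCA CAT CTG CTC ATC TAC GTC CCC CGT GCC GTA ACT ATC ATG CTT ACA TTC AGG — no ATG→stop ORF.
Frame +3: GAG GTG ATG GTC TGT CAC ATC TGC TCA TCT ACG TCC CCC GTG CCG TAA CTA TCA TGC TTA CAT TCA GGC — ATG at 9, stop TAA at 48 → 42 nt.
Frame -1: CGC CTG AAT GTA AGC ATG ATA GTT ACG GCA CGG GGG ACG TAG ATG AGC AGA TGT GAC AGA CCA TCA CCT CAG — ATG at 16, stop TAG at 40 → 27 nt.
Frame -2: GCC TGA ATG TAA GCA TGA TAG TTA CGG CAC GGG GGA CGT AGA TGA GCA GAT GTG ACA GAC CAT CAC CTC — ATG at 8, stop TAA at 11 → 6 nt.
Frame -3: CCT GAA TGT AAG CAT GAT AGT TAC GGC ACG GGG GAC GTA GAT GAG CAG ATG TGA CAG ACC ATC ACC TCA — ATG at 51, stop TGA at 54 → 6 nt.
Frame +3 has an ORF of 14 codons (positions 9–50) ≥ 13, so yes.

yes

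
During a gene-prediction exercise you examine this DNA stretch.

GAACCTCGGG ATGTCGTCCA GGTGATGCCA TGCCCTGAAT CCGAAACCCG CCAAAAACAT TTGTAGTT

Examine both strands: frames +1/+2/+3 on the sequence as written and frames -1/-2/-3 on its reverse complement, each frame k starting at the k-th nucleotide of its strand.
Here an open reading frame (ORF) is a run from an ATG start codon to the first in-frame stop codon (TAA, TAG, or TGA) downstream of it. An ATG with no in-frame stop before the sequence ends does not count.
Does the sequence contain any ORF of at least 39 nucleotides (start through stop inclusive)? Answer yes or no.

yes

Reverse complement (5'→3'): AACTACAAATGTTTTTGGCGGGTTTCGGATTCAGGGCATGGCATCACCTGGACGACATCCCGAGGTTC
Frame +1: GAA CCT CGG GAT GTC GTC CAG GTG ATG CCA TGC CCT GAA TCC GAA ACC CGC CAA AAA CAT TTG TAG — ATG at 25, stop TAG at 64 → 42 nt.
Frame +2: AAC CTC GGG ATG TCG TCC AGG TGA TGC CAT GCC CTG AAT CCG AAA CCC GCC AAA AAC ATT TGT AGT — ATG at 11, stop TGA at 23 → 15 nt.
Frame +3: ACC TCG GGA TGT CGT CCA GGT GAT GCC ATG CCC TGA ATC CGA AAC CCG CCA AAA ACA TTT GTA GTT — ATG at 30, stop TGA at 36 → 9 nt.
Frame -1: AAC TAC AAA TGT TTT TGG CGG GTT TCG GAT TCA GGG CAT GGC ATC ACC TGG ACG ACA TCC CGA GGT — no ATG→stop ORF.
Frame -2: ACT ACA AAT GTT TTT GGC GGG TTT CGG ATT CAG GGC ATG GCA TCA CCT GGA CGA CAT CCC GAG GTT — no ATG→stop ORF.
Frame -3: CTA CAA ATG TTT TTG GCG GGT TTC GGA TTC AGG GCA TGG CAT CAC CTG GAC GAC ATC CCG AGG TTC — no ATG→stop ORF.
Frame +1 has an ORF of 42 nucleotides (positions 25–66) ≥ 39, so yes.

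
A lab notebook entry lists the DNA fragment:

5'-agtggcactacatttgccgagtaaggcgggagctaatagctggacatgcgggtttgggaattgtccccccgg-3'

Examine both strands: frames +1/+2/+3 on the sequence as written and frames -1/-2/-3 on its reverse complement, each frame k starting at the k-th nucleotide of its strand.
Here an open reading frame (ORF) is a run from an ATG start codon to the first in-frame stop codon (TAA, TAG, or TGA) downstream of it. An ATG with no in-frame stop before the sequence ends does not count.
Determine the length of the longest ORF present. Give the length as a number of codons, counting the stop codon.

Reverse complement (5'→3'): CCGGGGGGACAATTCCCAAACCCGCATGTCCAGCTATTAGCTCCCGCCTTACTCGGCAAATGTAGTGCCACT
Frame +1: AGT GGC ACT ACA TTT GCC GAG TAA GGC GGG AGC TAA TAG CTG GAC ATG CGG GTT TGG GAA TTG TCC CCC CGG — no ATG→stop ORF.
Frame +2: GTG GCA CTA CAT TTG CCG AGT AAG GCG GGA GCT AAT AGC TGG ACA TGC GGG TTT GGG AAT TGT CCC CCC — no ATG→stop ORF.
Frame +3: TGG CAC TAC ATT TGC CGA GTA AGG CGG GAG CTA ATA GCT GGA CAT GCG GGT TTG GGA ATT GTC CCC CCG — no ATG→stop ORF.
Frame -1: CCG GGG GGA CAA TTC CCA AAC CCG CAT GTC CAG CTA TTA GCT CCC GCC TTA CTC GGC AAA TGT AGT GCC ACT — no ATG→stop ORF.
Frame -2: CGG GGG GAC AAT TCC CAA ACC CGC ATG TCC AGC TAT TAG CTC CCG CCT TAC TCG GCA AAT GTA GTG CCA — ATG at 26, stop TAG at 38 → 15 nt.
Frame -3: GGG GGG ACA ATT CCC AAA CCC GCA TGT CCA GCT ATT AGC TCC CGC CTT ACT CGG CAA ATG TAG TGC CAC — ATG at 60, stop TAG at 63 → 6 nt.
Longest: frame -2, positions 26–40, 15 nt = 5 codons = 4 aa. → 5 codons.

5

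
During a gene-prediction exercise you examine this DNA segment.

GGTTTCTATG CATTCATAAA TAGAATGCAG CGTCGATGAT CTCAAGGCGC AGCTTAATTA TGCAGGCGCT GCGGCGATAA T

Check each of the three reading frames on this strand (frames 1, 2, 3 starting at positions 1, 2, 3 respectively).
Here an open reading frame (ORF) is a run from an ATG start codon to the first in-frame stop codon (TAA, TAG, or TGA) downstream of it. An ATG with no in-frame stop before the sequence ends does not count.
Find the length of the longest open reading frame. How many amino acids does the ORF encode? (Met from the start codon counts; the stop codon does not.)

Frame 1: GGT TTC TAT GCA TTC ATA AAT AGA ATG CAG CGT CGA TGA TCT CAA GGC GCA GCT TAA TTA TGC AGG CGC TGC GGC GAT AAT — ATG at 25, stop TGA at 37 → 15 nt.
Frame 2: GTT TCT ATG CAT TCA TAA ATA GAA TGC AGC GTC GAT GAT CTC AAG GCG CAG CTT AAT TAT GCA GGC GCT GCG GCG ATA — ATG at 8, stop TAA at 17 → 12 nt.
Frame 3: TTT CTA TGC ATT CAT AAA TAG AAT GCA GCG TCG ATG ATC TCA AGG CGC AGC TTA ATT ATG CAG GCG CTG CGG CGA TAA — ATG at 36, stop TAA at 78 → 45 nt; ATG at 60, stop TAA at 78 → 21 nt.
Longest: frame 3, positions 36–80, 45 nt = 15 codons = 14 aa. → 14 amino acids.

14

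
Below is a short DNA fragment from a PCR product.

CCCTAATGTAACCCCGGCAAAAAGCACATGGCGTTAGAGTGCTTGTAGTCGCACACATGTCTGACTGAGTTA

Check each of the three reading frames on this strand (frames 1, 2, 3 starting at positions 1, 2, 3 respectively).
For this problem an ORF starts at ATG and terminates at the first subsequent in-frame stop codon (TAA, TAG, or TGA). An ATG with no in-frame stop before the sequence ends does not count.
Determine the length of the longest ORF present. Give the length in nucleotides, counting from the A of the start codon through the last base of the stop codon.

21

Frame 1: CCC TAA TGT AAC CCC GGC AAA AAG CAC ATG GCG TTA GAG TGC TTG TAG TCG CAC ACA TGT CTG ACT GAG TTA — ATG at 28, stop TAG at 46 → 21 nt.
Frame 2: CCT AAT GTA ACC CCG GCA AAA AGC ACA TGG CGT TAG AGT GCT TGT AGT CGC ACA CAT GTC TGA CTG AGT — no ATG→stop ORF.
Frame 3: CTA ATG TAA CCC CGG CAA AAA GCA CAT GGC GTT AGA GTG CTT GTA GTC GCA CAC ATG TCT GAC TGA GTT — ATG at 6, stop TAA at 9 → 6 nt; ATG at 57, stop TGA at 66 → 12 nt.
Longest: frame 1, positions 28–48, 21 nt = 7 codons = 6 aa. → 21 nucleotides.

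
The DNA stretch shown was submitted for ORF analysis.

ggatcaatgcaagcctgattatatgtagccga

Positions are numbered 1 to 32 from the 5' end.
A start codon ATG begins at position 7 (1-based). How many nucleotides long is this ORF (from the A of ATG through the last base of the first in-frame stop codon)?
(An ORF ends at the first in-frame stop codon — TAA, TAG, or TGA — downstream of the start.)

Codons from position 7: ATG (7–9), CAA (10–12), GCC (13–15), TGA (16–18).
TGA is the first in-frame stop; ORF spans 7–18, 12 nucleotides.

12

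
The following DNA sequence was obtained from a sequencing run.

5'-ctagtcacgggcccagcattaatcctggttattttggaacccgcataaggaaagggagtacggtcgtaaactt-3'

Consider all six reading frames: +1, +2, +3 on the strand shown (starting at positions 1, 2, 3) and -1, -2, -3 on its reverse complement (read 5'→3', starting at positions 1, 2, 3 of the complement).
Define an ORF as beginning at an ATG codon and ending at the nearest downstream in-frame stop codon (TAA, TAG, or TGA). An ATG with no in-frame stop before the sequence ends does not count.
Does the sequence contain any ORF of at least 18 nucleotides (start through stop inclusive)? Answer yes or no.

Reverse complement (5'→3'): AAGTTTACGACCGTACTCCCTTTCCTTATGCGGGTTCCAAAATAACCAGGATTAATGCTGGGCCCGTGACTAG
Frame +1: CTA GTC ACG GGC CCA GCA TTA ATC CTG GTT ATT TTG GAA CCC GCA TAA GGA AAG GGA GTA CGG TCG TAA ACT — no ATG→stop ORF.
Frame +2: TAG TCA CGG GCC CAG CAT TAA TCC TGG TTA TTT TGG AAC CCG CAT AAG GAA AGG GAG TAC GGT CGT AAA CTT — no ATG→stop ORF.
Frame +3: AGT CAC GGG CCC AGC ATT AAT CCT GGT TAT TTT GGA ACC CGC ATA AGG AAA GGG AGT ACG GTC GTA AAC — no ATG→stop ORF.
Frame -1: AAG TTT ACG ACC GTA CTC CCT TTC CTT ATG CGG GTT CCA AAA TAA CCA GGA TTA ATG CTG GGC CCG TGA CTA — ATG at 28, stop TAA at 43 → 18 nt; ATG at 55, stop TGA at 67 → 15 nt.
Frame -2: AGT TTA CGA CCG TAC TCC CTT TCC TTA TGC GGG TTC CAA AAT AAC CAG GAT TAA TGC TGG GCC CGT GAC TAG — no ATG→stop ORF.
Frame -3: GTT TAC GAC CGT ACT CCC TTT CCT TAT GCG GGT TCC AAA ATA ACC AGG ATT AAT GCT GGG CCC GTG ACT — no ATG→stop ORF.
Frame -1 has an ORF of 18 nucleotides (positions 28–45) ≥ 18, so yes.

yes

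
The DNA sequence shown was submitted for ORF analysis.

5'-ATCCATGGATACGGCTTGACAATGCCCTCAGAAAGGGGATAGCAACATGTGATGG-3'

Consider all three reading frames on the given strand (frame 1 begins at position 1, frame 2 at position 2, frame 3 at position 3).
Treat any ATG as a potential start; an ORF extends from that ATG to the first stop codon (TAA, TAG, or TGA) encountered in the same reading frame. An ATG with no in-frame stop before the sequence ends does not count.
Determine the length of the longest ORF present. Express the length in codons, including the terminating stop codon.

7

Frame 1: ATC CAT GGA TAC GGC TTG ACA ATG CCC TCA GAA AGG GGA TAG CAA CAT GTG ATG — ATG at 22, stop TAG at 40 → 21 nt.
Frame 2: TCC ATG GAT ACG GCT TGA CAA TGC CCT CAG AAA GGG GAT AGC AAC ATG TGA TGG — ATG at 5, stop TGA at 17 → 15 nt; ATG at 47, stop TGA at 50 → 6 nt.
Frame 3: CCA TGG ATA CGG CTT GAC AAT GCC CTC AGA AAG GGG ATA GCA ACA TGT GAT — no ATG→stop ORF.
Longest: frame 1, positions 22–42, 21 nt = 7 codons = 6 aa. → 7 codons.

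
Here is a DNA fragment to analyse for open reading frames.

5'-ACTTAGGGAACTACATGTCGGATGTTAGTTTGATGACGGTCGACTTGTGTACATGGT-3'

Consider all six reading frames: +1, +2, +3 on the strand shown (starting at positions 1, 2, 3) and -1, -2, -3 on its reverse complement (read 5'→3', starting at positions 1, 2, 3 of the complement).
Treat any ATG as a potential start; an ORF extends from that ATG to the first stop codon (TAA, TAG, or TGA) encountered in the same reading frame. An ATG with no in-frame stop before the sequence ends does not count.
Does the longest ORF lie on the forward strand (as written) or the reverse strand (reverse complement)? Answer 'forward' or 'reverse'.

reverse

Reverse complement (5'→3'): ACCATGTACACAAGTCGACCGTCATCAAACTAACATCCGACATGTAGTTCCCTAAGT
Frame +1: ACT TAG GGA ACT ACA TGT CGG ATG TTA GTT TGA TGA CGG TCG ACT TGT GTA CAT GGT — ATG at 22, stop TGA at 31 → 12 nt.
Frame +2: CTT AGG GAA CTA CAT GTC GGA TGT TAG TTT GAT GAC GGT CGA CTT GTG TAC ATG — no ATG→stop ORF.
Frame +3: TTA GGG AAC TAC ATG TCG GAT GTT AGT TTG ATG ACG GTC GAC TTG TGT ACA TGG — no ATG→stop ORF.
Frame -1: ACC ATG TAC ACA AGT CGA CCG TCA TCA AAC TAA CAT CCG ACA TGT AGT TCC CTA AGT — ATG at 4, stop TAA at 31 → 30 nt.
Frame -2: CCA TGT ACA CAA GTC GAC CGT CAT CAA ACT AAC ATC CGA CAT GTA GTT CCC TAA — no ATG→stop ORF.
Frame -3: CAT GTA CAC AAG TCG ACC GTC ATC AAA CTA ACA TCC GAC ATG TAG TTC CCT AAG — ATG at 42, stop TAG at 45 → 6 nt.
Forward-strand max 12 nt; reverse-strand max 30 nt. The reverse strand has the longer ORF.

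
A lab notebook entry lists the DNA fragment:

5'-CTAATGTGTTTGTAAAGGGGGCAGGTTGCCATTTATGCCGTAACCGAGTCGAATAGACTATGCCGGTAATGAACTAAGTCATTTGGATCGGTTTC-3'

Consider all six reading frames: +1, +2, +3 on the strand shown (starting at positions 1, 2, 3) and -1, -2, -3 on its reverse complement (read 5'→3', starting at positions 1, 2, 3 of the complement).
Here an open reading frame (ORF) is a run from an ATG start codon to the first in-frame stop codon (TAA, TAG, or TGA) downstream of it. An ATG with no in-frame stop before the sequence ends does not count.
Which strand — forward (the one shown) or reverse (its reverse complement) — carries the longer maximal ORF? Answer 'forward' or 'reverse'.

Reverse complement (5'→3'): GAAACCGATCCAAATGACTTAGTTCATTACCGGCATAGTCTATTCGACTCGGTTACGGCATAAATGGCAACCTGCCCCCTTTACAAACACATTAG
Frame +1: CTA ATG TGT TTG TAA AGG GGG CAG GTT GCC ATT TAT GCC GTA ACC GAG TCG AAT AGA CTA TGC CGG TAA TGA ACT AAG TCA TTT GGA TCG GTT — ATG at 4, stop TAA at 13 → 12 nt.
Frame +2: TAA TGT GTT TGT AAA GGG GGC AGG TTG CCA TTT ATG CCG TAA CCG AGT CGA ATA GAC TAT GCC GGT AAT GAA CTA AGT CAT TTG GAT CGG TTT — ATG at 35, stop TAA at 41 → 9 nt.
Frame +3: AAT GTG TTT GTA AAG GGG GCA GGT TGC CAT TTA TGC CGT AAC CGA GTC GAA TAG ACT ATG CCG GTA ATG AAC TAA GTC ATT TGG ATC GGT TTC — ATG at 60, stop TAA at 75 → 18 nt; ATG at 69, stop TAA at 75 → 9 nt.
Frame -1: GAA ACC GAT CCA AAT GAC TTA GTT CAT TAC CGG CAT AGT CTA TTC GAC TCG GTT ACG GCA TAA ATG GCA ACC TGC CCC CTT TAC AAA CAC ATT — no ATG→stop ORF.
Frame -2: AAA CCG ATC CAA ATG ACT TAG TTC ATT ACC GGC ATA GTC TAT TCG ACT CGG TTA CGG CAT AAA TGG CAA CCT GCC CCC TTT ACA AAC ACA TTA — ATG at 14, stop TAG at 20 → 9 nt.
Frame -3: AAC CGA TCC AAA TGA CTT AGT TCA TTA CCG GCA TAG TCT ATT CGA CTC GGT TAC GGC ATA AAT GGC AAC CTG CCC CCT TTA CAA ACA CAT TAG — no ATG→stop ORF.
Forward-strand max 18 nt; reverse-strand max 9 nt. The forward strand has the longer ORF.

forward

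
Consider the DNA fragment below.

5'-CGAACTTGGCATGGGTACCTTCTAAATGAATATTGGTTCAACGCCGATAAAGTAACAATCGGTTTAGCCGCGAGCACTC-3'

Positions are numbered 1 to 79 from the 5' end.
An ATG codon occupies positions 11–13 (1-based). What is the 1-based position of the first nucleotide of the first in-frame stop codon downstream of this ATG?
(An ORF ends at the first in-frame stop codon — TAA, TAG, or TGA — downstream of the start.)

Codons from position 11: ATG (11–13), GGT (14–16), ACC (17–19), TTC (20–22), TAA (23–25).
TAA is a stop codon; it begins at position 23.

23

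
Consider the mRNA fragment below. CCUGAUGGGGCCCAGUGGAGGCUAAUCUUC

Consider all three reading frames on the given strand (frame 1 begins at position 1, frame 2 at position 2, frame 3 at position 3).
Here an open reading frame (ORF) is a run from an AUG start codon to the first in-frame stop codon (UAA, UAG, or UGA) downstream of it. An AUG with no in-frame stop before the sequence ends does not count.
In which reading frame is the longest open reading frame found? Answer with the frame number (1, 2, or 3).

2

Frame 1: CCU GAU GGG GCC CAG UGG AGG CUA AUC UUC — no AUG→stop ORF.
Frame 2: CUG AUG GGG CCC AGU GGA GGC UAA UCU — AUG at 5, stop UAA at 23 → 21 nt.
Frame 3: UGA UGG GGC CCA GUG GAG GCU AAU CUU — no AUG→stop ORF.
Longest ORF is 21 nt in frame 2 (positions 5–25).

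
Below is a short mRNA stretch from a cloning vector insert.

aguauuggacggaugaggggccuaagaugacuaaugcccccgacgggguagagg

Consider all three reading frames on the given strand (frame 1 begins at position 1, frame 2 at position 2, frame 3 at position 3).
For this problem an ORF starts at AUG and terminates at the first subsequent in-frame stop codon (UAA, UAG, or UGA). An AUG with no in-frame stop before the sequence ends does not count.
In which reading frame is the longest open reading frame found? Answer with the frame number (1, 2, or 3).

1

Frame 1: AGU AUU GGA CGG AUG AGG GGC CUA AGA UGA CUA AUG CCC CCG ACG GGG UAG AGG — AUG at 13, stop UGA at 28 → 18 nt; AUG at 34, stop UAG at 49 → 18 nt.
Frame 2: GUA UUG GAC GGA UGA GGG GCC UAA GAU GAC UAA UGC CCC CGA CGG GGU AGA — no AUG→stop ORF.
Frame 3: UAU UGG ACG GAU GAG GGG CCU AAG AUG ACU AAU GCC CCC GAC GGG GUA GAG — no AUG→stop ORF.
Longest ORF is 18 nt in frame 1 (positions 13–30).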